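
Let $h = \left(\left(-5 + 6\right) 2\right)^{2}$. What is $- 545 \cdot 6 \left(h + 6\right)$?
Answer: $-32700$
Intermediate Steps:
$h = 4$ ($h = \left(1 \cdot 2\right)^{2} = 2^{2} = 4$)
$- 545 \cdot 6 \left(h + 6\right) = - 545 \cdot 6 \left(4 + 6\right) = - 545 \cdot 6 \cdot 10 = \left(-545\right) 60 = -32700$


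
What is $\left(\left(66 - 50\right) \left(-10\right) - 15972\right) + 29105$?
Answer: $12973$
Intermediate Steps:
$\left(\left(66 - 50\right) \left(-10\right) - 15972\right) + 29105 = \left(16 \left(-10\right) - 15972\right) + 29105 = \left(-160 - 15972\right) + 29105 = -16132 + 29105 = 12973$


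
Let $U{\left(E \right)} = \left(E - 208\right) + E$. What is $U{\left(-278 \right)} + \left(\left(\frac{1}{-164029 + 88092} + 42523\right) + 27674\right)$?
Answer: $\frac{5272533720}{75937} \approx 69433.0$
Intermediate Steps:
$U{\left(E \right)} = -208 + 2 E$ ($U{\left(E \right)} = \left(-208 + E\right) + E = -208 + 2 E$)
$U{\left(-278 \right)} + \left(\left(\frac{1}{-164029 + 88092} + 42523\right) + 27674\right) = \left(-208 + 2 \left(-278\right)\right) + \left(\left(\frac{1}{-164029 + 88092} + 42523\right) + 27674\right) = \left(-208 - 556\right) + \left(\left(\frac{1}{-75937} + 42523\right) + 27674\right) = -764 + \left(\left(- \frac{1}{75937} + 42523\right) + 27674\right) = -764 + \left(\frac{3229069050}{75937} + 27674\right) = -764 + \frac{5330549588}{75937} = \frac{5272533720}{75937}$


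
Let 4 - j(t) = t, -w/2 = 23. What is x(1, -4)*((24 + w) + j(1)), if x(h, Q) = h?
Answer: -19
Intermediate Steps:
w = -46 (w = -2*23 = -46)
j(t) = 4 - t
x(1, -4)*((24 + w) + j(1)) = 1*((24 - 46) + (4 - 1*1)) = 1*(-22 + (4 - 1)) = 1*(-22 + 3) = 1*(-19) = -19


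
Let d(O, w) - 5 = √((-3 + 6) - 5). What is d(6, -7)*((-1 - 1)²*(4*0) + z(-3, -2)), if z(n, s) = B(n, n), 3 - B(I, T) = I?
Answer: 30 + 6*I*√2 ≈ 30.0 + 8.4853*I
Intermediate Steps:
B(I, T) = 3 - I
z(n, s) = 3 - n
d(O, w) = 5 + I*√2 (d(O, w) = 5 + √((-3 + 6) - 5) = 5 + √(3 - 5) = 5 + √(-2) = 5 + I*√2)
d(6, -7)*((-1 - 1)²*(4*0) + z(-3, -2)) = (5 + I*√2)*((-1 - 1)²*(4*0) + (3 - 1*(-3))) = (5 + I*√2)*((-2)²*0 + (3 + 3)) = (5 + I*√2)*(4*0 + 6) = (5 + I*√2)*(0 + 6) = (5 + I*√2)*6 = 30 + 6*I*√2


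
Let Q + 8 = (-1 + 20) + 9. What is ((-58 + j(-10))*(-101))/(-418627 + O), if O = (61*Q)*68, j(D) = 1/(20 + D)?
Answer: -19493/1118890 ≈ -0.017422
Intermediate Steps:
Q = 20 (Q = -8 + ((-1 + 20) + 9) = -8 + (19 + 9) = -8 + 28 = 20)
O = 82960 (O = (61*20)*68 = 1220*68 = 82960)
((-58 + j(-10))*(-101))/(-418627 + O) = ((-58 + 1/(20 - 10))*(-101))/(-418627 + 82960) = ((-58 + 1/10)*(-101))/(-335667) = ((-58 + ⅒)*(-101))*(-1/335667) = -579/10*(-101)*(-1/335667) = (58479/10)*(-1/335667) = -19493/1118890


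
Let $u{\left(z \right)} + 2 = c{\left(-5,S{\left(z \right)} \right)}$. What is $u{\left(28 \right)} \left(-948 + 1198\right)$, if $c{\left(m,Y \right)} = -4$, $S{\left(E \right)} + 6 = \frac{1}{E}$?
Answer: $-1500$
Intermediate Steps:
$S{\left(E \right)} = -6 + \frac{1}{E}$
$u{\left(z \right)} = -6$ ($u{\left(z \right)} = -2 - 4 = -6$)
$u{\left(28 \right)} \left(-948 + 1198\right) = - 6 \left(-948 + 1198\right) = \left(-6\right) 250 = -1500$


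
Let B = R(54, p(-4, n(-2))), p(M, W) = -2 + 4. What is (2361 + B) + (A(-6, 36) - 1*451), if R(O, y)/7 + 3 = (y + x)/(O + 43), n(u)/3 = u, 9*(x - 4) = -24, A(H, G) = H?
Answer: 548023/291 ≈ 1883.2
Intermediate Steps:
x = 4/3 (x = 4 + (⅑)*(-24) = 4 - 8/3 = 4/3 ≈ 1.3333)
n(u) = 3*u
p(M, W) = 2
R(O, y) = -21 + 7*(4/3 + y)/(43 + O) (R(O, y) = -21 + 7*((y + 4/3)/(O + 43)) = -21 + 7*((4/3 + y)/(43 + O)) = -21 + 7*(4/3 + y)/(43 + O))
B = -6041/291 (B = 7*(-383 - 9*54 + 3*2)/(3*(43 + 54)) = (7/3)*(-383 - 486 + 6)/97 = (7/3)*(1/97)*(-863) = -6041/291 ≈ -20.759)
(2361 + B) + (A(-6, 36) - 1*451) = (2361 - 6041/291) + (-6 - 1*451) = 681010/291 + (-6 - 451) = 681010/291 - 457 = 548023/291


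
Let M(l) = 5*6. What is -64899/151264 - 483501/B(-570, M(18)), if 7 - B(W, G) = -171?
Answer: -36573923643/13462496 ≈ -2716.7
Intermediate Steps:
M(l) = 30
B(W, G) = 178 (B(W, G) = 7 - 1*(-171) = 7 + 171 = 178)
-64899/151264 - 483501/B(-570, M(18)) = -64899/151264 - 483501/178 = -36573923643/13462496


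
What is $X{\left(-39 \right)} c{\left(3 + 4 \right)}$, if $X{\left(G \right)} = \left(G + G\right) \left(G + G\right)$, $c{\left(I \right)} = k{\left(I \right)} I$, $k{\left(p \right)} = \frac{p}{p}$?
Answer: $42588$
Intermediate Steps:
$k{\left(p \right)} = 1$
$c{\left(I \right)} = I$ ($c{\left(I \right)} = 1 I = I$)
$X{\left(G \right)} = 4 G^{2}$ ($X{\left(G \right)} = 2 G 2 G = 4 G^{2}$)
$X{\left(-39 \right)} c{\left(3 + 4 \right)} = 4 \left(-39\right)^{2} \left(3 + 4\right) = 4 \cdot 1521 \cdot 7 = 6084 \cdot 7 = 42588$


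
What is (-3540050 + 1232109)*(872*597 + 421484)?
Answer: -2174237361988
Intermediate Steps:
(-3540050 + 1232109)*(872*597 + 421484) = -2307941*(520584 + 421484) = -2307941*942068 = -2174237361988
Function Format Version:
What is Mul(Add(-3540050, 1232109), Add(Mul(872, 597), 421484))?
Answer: -2174237361988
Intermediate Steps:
Mul(Add(-3540050, 1232109), Add(Mul(872, 597), 421484)) = Mul(-2307941, Add(520584, 421484)) = Mul(-2307941, 942068) = -2174237361988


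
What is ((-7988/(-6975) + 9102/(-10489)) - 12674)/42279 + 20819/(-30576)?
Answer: -30915749668711681/31525531628245200 ≈ -0.98066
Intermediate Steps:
((-7988/(-6975) + 9102/(-10489)) - 12674)/42279 + 20819/(-30576) = ((-7988*(-1/6975) + 9102*(-1/10489)) - 12674)*(1/42279) + 20819*(-1/30576) = ((7988/6975 - 9102/10489) - 12674)*(1/42279) - 20819/30576 = (20299682/73160775 - 12674)*(1/42279) - 20819/30576 = -927219362668/73160775*1/42279 - 20819/30576 = -927219362668/3093164406225 - 20819/30576 = -30915749668711681/31525531628245200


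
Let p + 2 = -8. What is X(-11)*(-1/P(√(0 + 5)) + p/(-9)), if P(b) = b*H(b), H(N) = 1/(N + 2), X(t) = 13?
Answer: 13/9 - 26*√5/5 ≈ -10.183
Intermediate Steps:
p = -10 (p = -2 - 8 = -10)
H(N) = 1/(2 + N)
P(b) = b/(2 + b)
X(-11)*(-1/P(√(0 + 5)) + p/(-9)) = 13*(-1/(√(0 + 5)/(2 + √(0 + 5))) - 10/(-9)) = 13*(-1/(√5/(2 + √5)) - 10*(-⅑)) = 13*(-√5*(2 + √5)/5 + 10/9) = 13*(10/9 - √5*(2 + √5)/5) = 130/9 - 13*√5*(2 + √5)/5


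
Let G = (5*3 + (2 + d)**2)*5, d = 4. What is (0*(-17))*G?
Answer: 0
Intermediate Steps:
G = 255 (G = (5*3 + (2 + 4)**2)*5 = (15 + 6**2)*5 = (15 + 36)*5 = 51*5 = 255)
(0*(-17))*G = (0*(-17))*255 = 0*255 = 0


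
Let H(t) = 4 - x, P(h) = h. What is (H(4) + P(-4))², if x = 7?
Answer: 49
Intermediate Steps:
H(t) = -3 (H(t) = 4 - 1*7 = 4 - 7 = -3)
(H(4) + P(-4))² = (-3 - 4)² = (-7)² = 49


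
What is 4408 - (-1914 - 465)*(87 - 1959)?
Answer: -4449080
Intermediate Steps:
4408 - (-1914 - 465)*(87 - 1959) = 4408 - (-2379)*(-1872) = 4408 - 1*4453488 = 4408 - 4453488 = -4449080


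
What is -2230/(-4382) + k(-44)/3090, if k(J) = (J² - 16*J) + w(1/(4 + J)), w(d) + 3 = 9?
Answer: 1540456/1128365 ≈ 1.3652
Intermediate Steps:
w(d) = 6 (w(d) = -3 + 9 = 6)
k(J) = 6 + J² - 16*J (k(J) = (J² - 16*J) + 6 = 6 + J² - 16*J)
-2230/(-4382) + k(-44)/3090 = -2230/(-4382) + (6 + (-44)² - 16*(-44))/3090 = -2230*(-1/4382) + (6 + 1936 + 704)*(1/3090) = 1115/2191 + 2646*(1/3090) = 1115/2191 + 441/515 = 1540456/1128365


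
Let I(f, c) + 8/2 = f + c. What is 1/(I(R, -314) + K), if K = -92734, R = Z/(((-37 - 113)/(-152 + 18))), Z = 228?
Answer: -25/2321208 ≈ -1.0770e-5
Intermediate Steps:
R = 5092/25 (R = 228/(((-37 - 113)/(-152 + 18))) = 228/((-150/(-134))) = 228/((-150*(-1/134))) = 228/(75/67) = 228*(67/75) = 5092/25 ≈ 203.68)
I(f, c) = -4 + c + f (I(f, c) = -4 + (f + c) = -4 + (c + f) = -4 + c + f)
1/(I(R, -314) + K) = 1/((-4 - 314 + 5092/25) - 92734) = 1/(-2858/25 - 92734) = 1/(-2321208/25) = -25/2321208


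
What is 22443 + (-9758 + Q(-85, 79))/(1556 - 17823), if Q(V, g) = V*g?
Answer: 365096754/16267 ≈ 22444.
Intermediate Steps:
22443 + (-9758 + Q(-85, 79))/(1556 - 17823) = 22443 + (-9758 - 85*79)/(1556 - 17823) = 22443 + (-9758 - 6715)/(-16267) = 22443 - 16473*(-1/16267) = 22443 + 16473/16267 = 365096754/16267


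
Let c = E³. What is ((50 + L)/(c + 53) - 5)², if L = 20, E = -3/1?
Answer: 900/169 ≈ 5.3254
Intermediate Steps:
E = -3 (E = -3*1 = -3)
c = -27 (c = (-3)³ = -27)
((50 + L)/(c + 53) - 5)² = ((50 + 20)/(-27 + 53) - 5)² = (70/26 - 5)² = (70*(1/26) - 5)² = (35/13 - 5)² = (-30/13)² = 900/169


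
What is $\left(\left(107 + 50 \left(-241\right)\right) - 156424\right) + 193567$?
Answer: $25200$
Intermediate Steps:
$\left(\left(107 + 50 \left(-241\right)\right) - 156424\right) + 193567 = \left(\left(107 - 12050\right) - 156424\right) + 193567 = \left(-11943 - 156424\right) + 193567 = -168367 + 193567 = 25200$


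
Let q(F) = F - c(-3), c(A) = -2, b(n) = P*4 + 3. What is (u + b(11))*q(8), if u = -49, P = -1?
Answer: -500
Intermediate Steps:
b(n) = -1 (b(n) = -1*4 + 3 = -4 + 3 = -1)
q(F) = 2 + F (q(F) = F - 1*(-2) = F + 2 = 2 + F)
(u + b(11))*q(8) = (-49 - 1)*(2 + 8) = -50*10 = -500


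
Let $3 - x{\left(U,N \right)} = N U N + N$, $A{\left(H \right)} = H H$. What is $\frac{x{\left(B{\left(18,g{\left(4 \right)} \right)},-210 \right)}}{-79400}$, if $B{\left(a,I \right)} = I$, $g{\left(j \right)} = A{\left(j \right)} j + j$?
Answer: $\frac{2998587}{79400} \approx 37.766$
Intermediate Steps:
$A{\left(H \right)} = H^{2}$
$g{\left(j \right)} = j + j^{3}$ ($g{\left(j \right)} = j^{2} j + j = j^{3} + j = j + j^{3}$)
$x{\left(U,N \right)} = 3 - N - U N^{2}$ ($x{\left(U,N \right)} = 3 - \left(N U N + N\right) = 3 - \left(U N^{2} + N\right) = 3 - \left(N + U N^{2}\right) = 3 - N - U N^{2}$)
$\frac{x{\left(B{\left(18,g{\left(4 \right)} \right)},-210 \right)}}{-79400} = \frac{3 - -210 - \left(4 + 4^{3}\right) \left(-210\right)^{2}}{-79400} = \left(3 + 210 - \left(4 + 64\right) 44100\right) \left(- \frac{1}{79400}\right) = \left(3 + 210 - 68 \cdot 44100\right) \left(- \frac{1}{79400}\right) = \left(3 + 210 - 2998800\right) \left(- \frac{1}{79400}\right) = \left(-2998587\right) \left(- \frac{1}{79400}\right) = \frac{2998587}{79400}$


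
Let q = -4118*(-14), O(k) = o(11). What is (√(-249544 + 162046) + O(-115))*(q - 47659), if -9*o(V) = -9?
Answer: 9993 + 29979*I*√9722 ≈ 9993.0 + 2.9559e+6*I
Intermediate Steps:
o(V) = 1 (o(V) = -⅑*(-9) = 1)
O(k) = 1
q = 57652
(√(-249544 + 162046) + O(-115))*(q - 47659) = (√(-249544 + 162046) + 1)*(57652 - 47659) = (√(-87498) + 1)*9993 = (3*I*√9722 + 1)*9993 = (1 + 3*I*√9722)*9993 = 9993 + 29979*I*√9722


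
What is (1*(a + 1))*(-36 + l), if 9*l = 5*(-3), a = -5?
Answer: 452/3 ≈ 150.67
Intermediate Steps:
l = -5/3 (l = (5*(-3))/9 = (⅑)*(-15) = -5/3 ≈ -1.6667)
(1*(a + 1))*(-36 + l) = (1*(-5 + 1))*(-36 - 5/3) = (1*(-4))*(-113/3) = -4*(-113/3) = 452/3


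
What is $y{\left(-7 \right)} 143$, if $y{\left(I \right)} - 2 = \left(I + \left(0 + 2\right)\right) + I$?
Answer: $-1430$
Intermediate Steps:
$y{\left(I \right)} = 4 + 2 I$ ($y{\left(I \right)} = 2 + \left(\left(I + \left(0 + 2\right)\right) + I\right) = 2 + \left(\left(I + 2\right) + I\right) = 2 + \left(\left(2 + I\right) + I\right) = 2 + \left(2 + 2 I\right) = 4 + 2 I$)
$y{\left(-7 \right)} 143 = \left(4 + 2 \left(-7\right)\right) 143 = \left(4 - 14\right) 143 = \left(-10\right) 143 = -1430$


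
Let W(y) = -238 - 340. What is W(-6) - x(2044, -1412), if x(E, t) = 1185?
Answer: -1763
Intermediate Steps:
W(y) = -578
W(-6) - x(2044, -1412) = -578 - 1*1185 = -578 - 1185 = -1763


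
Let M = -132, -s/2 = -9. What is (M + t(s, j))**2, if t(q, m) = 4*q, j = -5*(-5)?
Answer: 3600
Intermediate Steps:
s = 18 (s = -2*(-9) = 18)
j = 25
(M + t(s, j))**2 = (-132 + 4*18)**2 = (-132 + 72)**2 = (-60)**2 = 3600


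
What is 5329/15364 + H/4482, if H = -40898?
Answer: -302236147/34430724 ≈ -8.7781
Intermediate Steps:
5329/15364 + H/4482 = 5329/15364 - 40898/4482 = 5329*(1/15364) - 40898*1/4482 = 5329/15364 - 20449/2241 = -302236147/34430724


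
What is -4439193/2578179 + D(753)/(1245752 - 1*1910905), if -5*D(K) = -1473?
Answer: -4922503455104/2858139160645 ≈ -1.7223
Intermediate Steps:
D(K) = 1473/5 (D(K) = -⅕*(-1473) = 1473/5)
-4439193/2578179 + D(753)/(1245752 - 1*1910905) = -4439193/2578179 + 1473/(5*(1245752 - 1*1910905)) = -4439193*1/2578179 + 1473/(5*(1245752 - 1910905)) = -1479731/859393 + (1473/5)/(-665153) = -1479731/859393 + (1473/5)*(-1/665153) = -1479731/859393 - 1473/3325765 = -4922503455104/2858139160645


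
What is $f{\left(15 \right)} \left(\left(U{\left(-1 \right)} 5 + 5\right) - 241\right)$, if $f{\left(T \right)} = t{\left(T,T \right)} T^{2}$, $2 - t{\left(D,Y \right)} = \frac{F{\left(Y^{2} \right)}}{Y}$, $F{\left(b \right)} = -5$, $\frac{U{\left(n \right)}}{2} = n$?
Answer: $-129150$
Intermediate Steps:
$U{\left(n \right)} = 2 n$
$t{\left(D,Y \right)} = 2 + \frac{5}{Y}$ ($t{\left(D,Y \right)} = 2 - - \frac{5}{Y} = 2 + \frac{5}{Y}$)
$f{\left(T \right)} = T^{2} \left(2 + \frac{5}{T}\right)$ ($f{\left(T \right)} = \left(2 + \frac{5}{T}\right) T^{2} = T^{2} \left(2 + \frac{5}{T}\right)$)
$f{\left(15 \right)} \left(\left(U{\left(-1 \right)} 5 + 5\right) - 241\right) = 15 \left(5 + 2 \cdot 15\right) \left(\left(2 \left(-1\right) 5 + 5\right) - 241\right) = 15 \left(5 + 30\right) \left(\left(\left(-2\right) 5 + 5\right) - 241\right) = 15 \cdot 35 \left(\left(-10 + 5\right) - 241\right) = 525 \left(-5 - 241\right) = 525 \left(-246\right) = -129150$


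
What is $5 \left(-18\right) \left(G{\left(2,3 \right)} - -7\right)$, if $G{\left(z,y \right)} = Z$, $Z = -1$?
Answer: $-540$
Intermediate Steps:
$G{\left(z,y \right)} = -1$
$5 \left(-18\right) \left(G{\left(2,3 \right)} - -7\right) = 5 \left(-18\right) \left(-1 - -7\right) = - 90 \left(-1 + 7\right) = \left(-90\right) 6 = -540$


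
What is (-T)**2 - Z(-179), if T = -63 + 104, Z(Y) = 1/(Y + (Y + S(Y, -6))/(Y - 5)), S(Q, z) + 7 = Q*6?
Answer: 13311885/7919 ≈ 1681.0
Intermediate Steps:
S(Q, z) = -7 + 6*Q (S(Q, z) = -7 + Q*6 = -7 + 6*Q)
Z(Y) = 1/(Y + (-7 + 7*Y)/(-5 + Y)) (Z(Y) = 1/(Y + (Y + (-7 + 6*Y))/(Y - 5)) = 1/(Y + (-7 + 7*Y)/(-5 + Y)))
T = 41
(-T)**2 - Z(-179) = (-1*41)**2 - (-5 - 179)/(-7 + (-179)**2 + 2*(-179)) = (-41)**2 - (-184)/(-7 + 32041 - 358) = 1681 - (-184)/31676 = 1681 - 1*(-46/7919) = 1681 + 46/7919 = 13311885/7919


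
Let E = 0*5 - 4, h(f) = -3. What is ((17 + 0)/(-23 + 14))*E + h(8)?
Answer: 41/9 ≈ 4.5556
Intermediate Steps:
E = -4 (E = 0 - 4 = -4)
((17 + 0)/(-23 + 14))*E + h(8) = ((17 + 0)/(-23 + 14))*(-4) - 3 = (17/(-9))*(-4) - 3 = (17*(-⅑))*(-4) - 3 = -17/9*(-4) - 3 = 68/9 - 3 = 41/9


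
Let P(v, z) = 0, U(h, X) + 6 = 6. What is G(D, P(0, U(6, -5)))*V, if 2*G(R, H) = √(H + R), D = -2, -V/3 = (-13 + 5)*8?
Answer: 96*I*√2 ≈ 135.76*I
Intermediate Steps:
U(h, X) = 0 (U(h, X) = -6 + 6 = 0)
V = 192 (V = -3*(-13 + 5)*8 = -(-24)*8 = -3*(-64) = 192)
G(R, H) = √(H + R)/2
G(D, P(0, U(6, -5)))*V = (√(0 - 2)/2)*192 = (√(-2)/2)*192 = ((I*√2)/2)*192 = (I*√2/2)*192 = 96*I*√2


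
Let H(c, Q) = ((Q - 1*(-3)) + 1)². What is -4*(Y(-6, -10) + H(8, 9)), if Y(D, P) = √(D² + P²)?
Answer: -676 - 8*√34 ≈ -722.65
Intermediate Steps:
H(c, Q) = (4 + Q)² (H(c, Q) = ((Q + 3) + 1)² = ((3 + Q) + 1)² = (4 + Q)²)
-4*(Y(-6, -10) + H(8, 9)) = -4*(√((-6)² + (-10)²) + (4 + 9)²) = -4*(√(36 + 100) + 13²) = -4*(√136 + 169) = -4*(2*√34 + 169) = -4*(169 + 2*√34) = -676 - 8*√34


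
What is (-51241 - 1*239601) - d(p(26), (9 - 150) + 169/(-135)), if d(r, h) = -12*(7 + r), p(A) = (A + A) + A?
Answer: -289822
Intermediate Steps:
p(A) = 3*A (p(A) = 2*A + A = 3*A)
d(r, h) = -84 - 12*r
(-51241 - 1*239601) - d(p(26), (9 - 150) + 169/(-135)) = (-51241 - 1*239601) - (-84 - 36*26) = (-51241 - 239601) - (-84 - 12*78) = -290842 - (-84 - 936) = -290842 - 1*(-1020) = -290842 + 1020 = -289822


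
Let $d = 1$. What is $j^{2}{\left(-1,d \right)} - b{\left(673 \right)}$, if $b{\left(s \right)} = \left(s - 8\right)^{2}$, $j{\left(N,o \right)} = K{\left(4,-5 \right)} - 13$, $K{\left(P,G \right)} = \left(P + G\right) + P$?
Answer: $-442125$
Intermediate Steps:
$K{\left(P,G \right)} = G + 2 P$ ($K{\left(P,G \right)} = \left(G + P\right) + P = G + 2 P$)
$j{\left(N,o \right)} = -10$ ($j{\left(N,o \right)} = \left(-5 + 2 \cdot 4\right) - 13 = \left(-5 + 8\right) - 13 = 3 - 13 = -10$)
$b{\left(s \right)} = \left(-8 + s\right)^{2}$
$j^{2}{\left(-1,d \right)} - b{\left(673 \right)} = \left(-10\right)^{2} - \left(-8 + 673\right)^{2} = 100 - 665^{2} = 100 - 442225 = -442125$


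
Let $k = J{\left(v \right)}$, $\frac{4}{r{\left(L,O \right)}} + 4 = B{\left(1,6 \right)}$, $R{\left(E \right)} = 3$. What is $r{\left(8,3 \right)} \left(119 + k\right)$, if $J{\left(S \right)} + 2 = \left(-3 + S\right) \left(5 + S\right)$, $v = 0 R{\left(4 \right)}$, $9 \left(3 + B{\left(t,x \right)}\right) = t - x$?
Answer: $-54$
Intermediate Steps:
$B{\left(t,x \right)} = -3 - \frac{x}{9} + \frac{t}{9}$ ($B{\left(t,x \right)} = -3 + \frac{t - x}{9} = -3 + \left(- \frac{x}{9} + \frac{t}{9}\right) = -3 - \frac{x}{9} + \frac{t}{9}$)
$r{\left(L,O \right)} = - \frac{9}{17}$ ($r{\left(L,O \right)} = \frac{4}{-4 - \frac{32}{9}} = \frac{4}{- \frac{68}{9}} = 4 \left(- \frac{9}{68}\right) = - \frac{9}{17}$)
$v = 0$ ($v = 0 \cdot 3 = 0$)
$J{\left(S \right)} = -2 + \left(-3 + S\right) \left(5 + S\right)$
$k = -17$ ($k = -17 + 0^{2} + 2 \cdot 0 = -17 + 0 + 0 = -17$)
$r{\left(8,3 \right)} \left(119 + k\right) = - \frac{9 \left(119 - 17\right)}{17} = \left(- \frac{9}{17}\right) 102 = -54$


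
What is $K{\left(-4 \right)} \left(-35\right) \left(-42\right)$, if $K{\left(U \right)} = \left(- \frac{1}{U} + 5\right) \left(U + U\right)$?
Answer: $-61740$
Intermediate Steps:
$K{\left(U \right)} = 2 U \left(5 - \frac{1}{U}\right)$ ($K{\left(U \right)} = \left(5 - \frac{1}{U}\right) 2 U = 2 U \left(5 - \frac{1}{U}\right)$)
$K{\left(-4 \right)} \left(-35\right) \left(-42\right) = \left(-2 + 10 \left(-4\right)\right) \left(-35\right) \left(-42\right) = \left(-2 - 40\right) \left(-35\right) \left(-42\right) = \left(-42\right) \left(-35\right) \left(-42\right) = 1470 \left(-42\right) = -61740$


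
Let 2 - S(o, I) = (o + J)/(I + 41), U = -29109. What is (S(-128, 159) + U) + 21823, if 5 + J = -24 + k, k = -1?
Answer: -728321/100 ≈ -7283.2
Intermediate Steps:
J = -30 (J = -5 + (-24 - 1) = -5 - 25 = -30)
S(o, I) = 2 - (-30 + o)/(41 + I) (S(o, I) = 2 - (o - 30)/(I + 41) = 2 - (-30 + o)/(41 + I))
(S(-128, 159) + U) + 21823 = ((112 - 1*(-128) + 2*159)/(41 + 159) - 29109) + 21823 = ((112 + 128 + 318)/200 - 29109) + 21823 = ((1/200)*558 - 29109) + 21823 = (279/100 - 29109) + 21823 = -2910621/100 + 21823 = -728321/100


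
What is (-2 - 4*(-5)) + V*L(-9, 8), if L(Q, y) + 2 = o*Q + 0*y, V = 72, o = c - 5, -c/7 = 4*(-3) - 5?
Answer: -73998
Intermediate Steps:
c = 119 (c = -7*(4*(-3) - 5) = -7*(-12 - 5) = -7*(-17) = 119)
o = 114 (o = 119 - 5 = 114)
L(Q, y) = -2 + 114*Q (L(Q, y) = -2 + (114*Q + 0*y) = -2 + (114*Q + 0) = -2 + 114*Q)
(-2 - 4*(-5)) + V*L(-9, 8) = (-2 - 4*(-5)) + 72*(-2 + 114*(-9)) = (-2 + 20) + 72*(-2 - 1026) = 18 + 72*(-1028) = 18 - 74016 = -73998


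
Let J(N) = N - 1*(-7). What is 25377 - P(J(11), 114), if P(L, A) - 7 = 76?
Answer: 25294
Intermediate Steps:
J(N) = 7 + N (J(N) = N + 7 = 7 + N)
P(L, A) = 83 (P(L, A) = 7 + 76 = 83)
25377 - P(J(11), 114) = 25377 - 1*83 = 25377 - 83 = 25294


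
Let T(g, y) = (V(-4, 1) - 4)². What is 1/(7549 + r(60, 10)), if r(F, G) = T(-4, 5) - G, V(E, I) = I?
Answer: 1/7548 ≈ 0.00013249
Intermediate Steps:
T(g, y) = 9 (T(g, y) = (1 - 4)² = (-3)² = 9)
r(F, G) = 9 - G
1/(7549 + r(60, 10)) = 1/(7549 + (9 - 1*10)) = 1/(7549 + (9 - 10)) = 1/(7549 - 1) = 1/7548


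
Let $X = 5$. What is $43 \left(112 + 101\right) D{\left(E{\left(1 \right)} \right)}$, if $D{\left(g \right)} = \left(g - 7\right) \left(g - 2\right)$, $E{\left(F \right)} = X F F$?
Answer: $-54954$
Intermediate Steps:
$E{\left(F \right)} = 5 F^{2}$ ($E{\left(F \right)} = 5 F F = 5 F^{2}$)
$D{\left(g \right)} = \left(-7 + g\right) \left(-2 + g\right)$
$43 \left(112 + 101\right) D{\left(E{\left(1 \right)} \right)} = 43 \left(112 + 101\right) \left(14 + \left(5 \cdot 1^{2}\right)^{2} - 9 \cdot 5 \cdot 1^{2}\right) = 43 \cdot 213 \left(14 + \left(5 \cdot 1\right)^{2} - 9 \cdot 5 \cdot 1\right) = 9159 \left(14 + 5^{2} - 45\right) = 9159 \left(14 + 25 - 45\right) = 9159 \left(-6\right) = -54954$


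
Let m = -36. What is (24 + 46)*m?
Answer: -2520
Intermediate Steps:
(24 + 46)*m = (24 + 46)*(-36) = 70*(-36) = -2520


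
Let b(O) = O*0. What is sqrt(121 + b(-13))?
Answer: 11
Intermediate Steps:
b(O) = 0
sqrt(121 + b(-13)) = sqrt(121 + 0) = sqrt(121) = 11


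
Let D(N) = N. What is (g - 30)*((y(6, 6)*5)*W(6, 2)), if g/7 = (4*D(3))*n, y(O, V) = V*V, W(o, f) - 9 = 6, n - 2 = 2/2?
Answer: 599400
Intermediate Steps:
n = 3 (n = 2 + 2/2 = 2 + 2*(½) = 2 + 1 = 3)
W(o, f) = 15 (W(o, f) = 9 + 6 = 15)
y(O, V) = V²
g = 252 (g = 7*((4*3)*3) = 7*(12*3) = 7*36 = 252)
(g - 30)*((y(6, 6)*5)*W(6, 2)) = (252 - 30)*((6²*5)*15) = 222*((36*5)*15) = 222*(180*15) = 222*2700 = 599400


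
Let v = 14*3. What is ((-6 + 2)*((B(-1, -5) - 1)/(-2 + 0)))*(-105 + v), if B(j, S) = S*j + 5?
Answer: -1134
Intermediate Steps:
v = 42
B(j, S) = 5 + S*j
((-6 + 2)*((B(-1, -5) - 1)/(-2 + 0)))*(-105 + v) = ((-6 + 2)*(((5 - 5*(-1)) - 1)/(-2 + 0)))*(-105 + 42) = -4*((5 + 5) - 1)/(-2)*(-63) = -4*(10 - 1)*(-1)/2*(-63) = -36*(-1)/2*(-63) = -4*(-9/2)*(-63) = 18*(-63) = -1134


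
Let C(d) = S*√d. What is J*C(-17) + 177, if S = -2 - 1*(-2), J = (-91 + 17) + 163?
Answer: 177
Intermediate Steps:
J = 89 (J = -74 + 163 = 89)
S = 0 (S = -2 + 2 = 0)
C(d) = 0 (C(d) = 0*√d = 0)
J*C(-17) + 177 = 89*0 + 177 = 0 + 177 = 177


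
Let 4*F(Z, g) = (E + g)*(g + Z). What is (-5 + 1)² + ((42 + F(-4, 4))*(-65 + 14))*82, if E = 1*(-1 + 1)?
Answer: -175628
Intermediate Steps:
E = 0 (E = 1*0 = 0)
F(Z, g) = g*(Z + g)/4 (F(Z, g) = ((0 + g)*(g + Z))/4 = (g*(Z + g))/4 = g*(Z + g)/4)
(-5 + 1)² + ((42 + F(-4, 4))*(-65 + 14))*82 = (-5 + 1)² + ((42 + (¼)*4*(-4 + 4))*(-65 + 14))*82 = (-4)² + ((42 + (¼)*4*0)*(-51))*82 = 16 + ((42 + 0)*(-51))*82 = 16 + (42*(-51))*82 = 16 - 2142*82 = 16 - 175644 = -175628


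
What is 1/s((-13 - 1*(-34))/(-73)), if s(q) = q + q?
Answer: -73/42 ≈ -1.7381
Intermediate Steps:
s(q) = 2*q
1/s((-13 - 1*(-34))/(-73)) = 1/(2*((-13 - 1*(-34))/(-73))) = 1/(2*((-13 + 34)*(-1/73))) = 1/(2*(21*(-1/73))) = 1/(2*(-21/73)) = 1/(-42/73) = -73/42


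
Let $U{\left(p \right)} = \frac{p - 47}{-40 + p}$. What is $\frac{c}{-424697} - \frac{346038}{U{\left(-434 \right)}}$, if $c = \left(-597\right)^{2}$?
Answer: $- \frac{5358448297161}{15713789} \approx -3.41 \cdot 10^{5}$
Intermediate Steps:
$U{\left(p \right)} = \frac{-47 + p}{-40 + p}$
$c = 356409$
$\frac{c}{-424697} - \frac{346038}{U{\left(-434 \right)}} = \frac{356409}{-424697} - \frac{346038}{\frac{1}{-40 - 434} \left(-47 - 434\right)} = 356409 \left(- \frac{1}{424697}\right) - \frac{346038}{\frac{1}{-474} \left(-481\right)} = - \frac{356409}{424697} - \frac{346038}{\left(- \frac{1}{474}\right) \left(-481\right)} = - \frac{356409}{424697} - \frac{346038}{\frac{481}{474}} = - \frac{356409}{424697} - \frac{164022012}{481} = - \frac{5358448297161}{15713789}$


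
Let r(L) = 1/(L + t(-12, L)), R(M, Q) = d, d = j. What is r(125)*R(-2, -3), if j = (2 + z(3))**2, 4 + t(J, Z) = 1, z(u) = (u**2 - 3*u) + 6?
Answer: 32/61 ≈ 0.52459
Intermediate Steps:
z(u) = 6 + u**2 - 3*u
t(J, Z) = -3 (t(J, Z) = -4 + 1 = -3)
j = 64 (j = (2 + (6 + 3**2 - 3*3))**2 = (2 + (6 + 9 - 9))**2 = (2 + 6)**2 = 8**2 = 64)
d = 64
R(M, Q) = 64
r(L) = 1/(-3 + L) (r(L) = 1/(L - 3) = 1/(-3 + L))
r(125)*R(-2, -3) = 64/(-3 + 125) = 64/122 = (1/122)*64 = 32/61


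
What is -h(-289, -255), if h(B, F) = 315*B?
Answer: 91035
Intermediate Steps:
-h(-289, -255) = -315*(-289) = -1*(-91035) = 91035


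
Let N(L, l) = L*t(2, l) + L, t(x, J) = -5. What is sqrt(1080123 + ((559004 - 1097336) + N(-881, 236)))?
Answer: sqrt(545315) ≈ 738.45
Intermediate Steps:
N(L, l) = -4*L (N(L, l) = L*(-5) + L = -5*L + L = -4*L)
sqrt(1080123 + ((559004 - 1097336) + N(-881, 236))) = sqrt(1080123 + ((559004 - 1097336) - 4*(-881))) = sqrt(1080123 + (-538332 + 3524)) = sqrt(1080123 - 534808) = sqrt(545315)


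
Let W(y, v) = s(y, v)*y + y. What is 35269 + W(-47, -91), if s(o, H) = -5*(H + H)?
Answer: -7548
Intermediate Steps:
s(o, H) = -10*H
W(y, v) = y - 10*v*y (W(y, v) = (-10*v)*y + y = -10*v*y + y = y - 10*v*y)
35269 + W(-47, -91) = 35269 - 47*(1 - 10*(-91)) = 35269 - 47*(1 + 910) = 35269 - 47*911 = 35269 - 42817 = -7548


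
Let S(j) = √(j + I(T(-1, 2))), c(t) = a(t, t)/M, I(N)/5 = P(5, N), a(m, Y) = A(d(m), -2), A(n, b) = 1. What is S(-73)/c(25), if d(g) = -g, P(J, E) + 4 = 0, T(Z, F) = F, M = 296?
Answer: 296*I*√93 ≈ 2854.5*I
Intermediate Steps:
P(J, E) = -4 (P(J, E) = -4 + 0 = -4)
a(m, Y) = 1
I(N) = -20 (I(N) = 5*(-4) = -20)
c(t) = 1/296
S(j) = √(-20 + j) (S(j) = √(j - 20) = √(-20 + j))
S(-73)/c(25) = √(-20 - 73)/(1/296) = √(-93)*296 = (I*√93)*296 = 296*I*√93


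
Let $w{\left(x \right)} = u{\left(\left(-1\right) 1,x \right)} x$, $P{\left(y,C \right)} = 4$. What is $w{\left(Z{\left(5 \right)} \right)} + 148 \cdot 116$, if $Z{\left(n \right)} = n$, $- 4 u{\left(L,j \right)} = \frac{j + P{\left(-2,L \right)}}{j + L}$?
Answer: $\frac{274643}{16} \approx 17165.0$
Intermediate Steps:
$u{\left(L,j \right)} = - \frac{4 + j}{4 \left(L + j\right)}$ ($u{\left(L,j \right)} = - \frac{\left(j + 4\right) \frac{1}{j + L}}{4} = - \frac{\left(4 + j\right) \frac{1}{L + j}}{4} = - \frac{\frac{1}{L + j} \left(4 + j\right)}{4} = - \frac{4 + j}{4 \left(L + j\right)}$)
$w{\left(x \right)} = \frac{x \left(-1 - \frac{x}{4}\right)}{-1 + x}$ ($w{\left(x \right)} = \frac{-1 - \frac{x}{4}}{\left(-1\right) 1 + x} x = \frac{-1 - \frac{x}{4}}{-1 + x} x = \frac{x \left(-1 - \frac{x}{4}\right)}{-1 + x}$)
$w{\left(Z{\left(5 \right)} \right)} + 148 \cdot 116 = \left(-1\right) 5 \frac{1}{-4 + 4 \cdot 5} \left(4 + 5\right) + 148 \cdot 116 = \left(-1\right) 5 \frac{1}{-4 + 20} \cdot 9 + 17168 = \left(-1\right) 5 \cdot \frac{1}{16} \cdot 9 + 17168 = - \frac{45}{16} + 17168 = \frac{274643}{16}$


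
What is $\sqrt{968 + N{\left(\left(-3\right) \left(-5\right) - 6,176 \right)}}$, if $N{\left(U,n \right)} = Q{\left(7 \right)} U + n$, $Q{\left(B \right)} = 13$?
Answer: $\sqrt{1261} \approx 35.511$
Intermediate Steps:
$N{\left(U,n \right)} = n + 13 U$ ($N{\left(U,n \right)} = 13 U + n = n + 13 U$)
$\sqrt{968 + N{\left(\left(-3\right) \left(-5\right) - 6,176 \right)}} = \sqrt{968 + \left(176 + 13 \left(\left(-3\right) \left(-5\right) - 6\right)\right)} = \sqrt{968 + \left(176 + 13 \left(15 - 6\right)\right)} = \sqrt{968 + \left(176 + 13 \cdot 9\right)} = \sqrt{968 + \left(176 + 117\right)} = \sqrt{968 + 293} = \sqrt{1261}$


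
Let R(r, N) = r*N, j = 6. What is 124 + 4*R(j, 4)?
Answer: 220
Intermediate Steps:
R(r, N) = N*r
124 + 4*R(j, 4) = 124 + 4*(4*6) = 124 + 4*24 = 124 + 96 = 220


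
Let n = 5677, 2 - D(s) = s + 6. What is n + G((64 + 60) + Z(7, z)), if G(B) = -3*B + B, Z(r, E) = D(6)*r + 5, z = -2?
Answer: 5559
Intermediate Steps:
D(s) = -4 - s (D(s) = 2 - (s + 6) = 2 - (6 + s) = 2 + (-6 - s) = -4 - s)
Z(r, E) = 5 - 10*r (Z(r, E) = (-4 - 1*6)*r + 5 = (-4 - 6)*r + 5 = -10*r + 5 = 5 - 10*r)
G(B) = -2*B
n + G((64 + 60) + Z(7, z)) = 5677 - 2*((64 + 60) + (5 - 10*7)) = 5677 - 2*(124 + (5 - 70)) = 5677 - 2*(124 - 65) = 5677 - 2*59 = 5677 - 118 = 5559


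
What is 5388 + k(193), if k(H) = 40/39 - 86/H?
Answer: 40559842/7527 ≈ 5388.6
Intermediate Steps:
k(H) = 40/39 - 86/H (k(H) = 40*(1/39) - 86/H = 40/39 - 86/H)
5388 + k(193) = 5388 + (40/39 - 86/193) = 5388 + 4366/7527 = 40559842/7527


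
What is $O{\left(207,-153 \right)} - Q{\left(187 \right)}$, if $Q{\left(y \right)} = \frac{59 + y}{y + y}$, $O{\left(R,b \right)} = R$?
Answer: $\frac{38586}{187} \approx 206.34$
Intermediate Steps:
$Q{\left(y \right)} = \frac{59 + y}{2 y}$
$O{\left(207,-153 \right)} - Q{\left(187 \right)} = 207 - \frac{59 + 187}{2 \cdot 187} = 207 - \frac{1}{2} \cdot \frac{1}{187} \cdot 246 = 207 - \frac{123}{187} = \frac{38586}{187}$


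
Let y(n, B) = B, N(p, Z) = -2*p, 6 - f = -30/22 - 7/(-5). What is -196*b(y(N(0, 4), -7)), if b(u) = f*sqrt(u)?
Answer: -64288*I*sqrt(7)/55 ≈ -3092.5*I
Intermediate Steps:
f = 328/55 (f = 6 - (-30/22 - 7/(-5)) = 6 - (-30*1/22 - 7*(-1/5)) = 6 - (-15/11 + 7/5) = 6 - 1*2/55 = 6 - 2/55 = 328/55 ≈ 5.9636)
b(u) = 328*sqrt(u)/55
-196*b(y(N(0, 4), -7)) = -64288*sqrt(-7)/55 = -64288*I*sqrt(7)/55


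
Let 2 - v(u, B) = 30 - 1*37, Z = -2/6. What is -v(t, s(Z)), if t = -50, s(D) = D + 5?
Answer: -9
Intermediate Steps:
Z = -⅓ (Z = -2*⅙ = -⅓ ≈ -0.33333)
s(D) = 5 + D
v(u, B) = 9 (v(u, B) = 2 - (30 - 1*37) = 2 - (30 - 37) = 2 - 1*(-7) = 2 + 7 = 9)
-v(t, s(Z)) = -1*9 = -9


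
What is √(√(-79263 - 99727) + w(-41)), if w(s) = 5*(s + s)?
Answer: √(-410 + I*√178990) ≈ 9.4642 + 22.351*I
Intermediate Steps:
w(s) = 10*s (w(s) = 5*(2*s) = 10*s)
√(√(-79263 - 99727) + w(-41)) = √(√(-79263 - 99727) + 10*(-41)) = √(√(-178990) - 410) = √(I*√178990 - 410) = √(-410 + I*√178990)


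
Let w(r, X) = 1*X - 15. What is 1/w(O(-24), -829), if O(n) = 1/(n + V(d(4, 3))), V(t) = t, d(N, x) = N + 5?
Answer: -1/844 ≈ -0.0011848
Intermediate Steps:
d(N, x) = 5 + N
O(n) = 1/(9 + n) (O(n) = 1/(n + (5 + 4)) = 1/(n + 9) = 1/(9 + n))
w(r, X) = -15 + X (w(r, X) = X - 15 = -15 + X)
1/w(O(-24), -829) = 1/(-15 - 829) = 1/(-844) = -1/844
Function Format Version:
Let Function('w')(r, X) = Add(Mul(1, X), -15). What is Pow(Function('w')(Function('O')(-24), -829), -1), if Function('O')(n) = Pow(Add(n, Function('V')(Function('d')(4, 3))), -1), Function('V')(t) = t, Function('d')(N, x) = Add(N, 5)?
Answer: Rational(-1, 844) ≈ -0.0011848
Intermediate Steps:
Function('d')(N, x) = Add(5, N)
Function('O')(n) = Pow(Add(9, n), -1) (Function('O')(n) = Pow(Add(n, Add(5, 4)), -1) = Pow(Add(n, 9), -1) = Pow(Add(9, n), -1))
Function('w')(r, X) = Add(-15, X) (Function('w')(r, X) = Add(X, -15) = Add(-15, X))
Pow(Function('w')(Function('O')(-24), -829), -1) = Pow(Add(-15, -829), -1) = Pow(-844, -1) = Rational(-1, 844)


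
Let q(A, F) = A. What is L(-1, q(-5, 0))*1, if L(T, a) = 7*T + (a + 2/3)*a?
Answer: 44/3 ≈ 14.667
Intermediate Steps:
L(T, a) = 7*T + a*(2/3 + a) (L(T, a) = 7*T + (a + 2*(1/3))*a = 7*T + (a + 2/3)*a = 7*T + (2/3 + a)*a = 7*T + a*(2/3 + a))
L(-1, q(-5, 0))*1 = ((-5)**2 + 7*(-1) + (2/3)*(-5))*1 = (25 - 7 - 10/3)*1 = (44/3)*1 = 44/3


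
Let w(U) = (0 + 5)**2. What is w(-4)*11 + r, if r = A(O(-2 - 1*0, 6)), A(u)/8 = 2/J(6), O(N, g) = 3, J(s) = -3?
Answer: 809/3 ≈ 269.67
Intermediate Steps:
w(U) = 25 (w(U) = 5**2 = 25)
A(u) = -16/3 (A(u) = 8*(2/(-3)) = 8*(2*(-1/3)) = 8*(-2/3) = -16/3)
r = -16/3 ≈ -5.3333
w(-4)*11 + r = 25*11 - 16/3 = 275 - 16/3 = 809/3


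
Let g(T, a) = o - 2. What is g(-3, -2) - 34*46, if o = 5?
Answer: -1561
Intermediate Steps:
g(T, a) = 3 (g(T, a) = 5 - 2 = 3)
g(-3, -2) - 34*46 = 3 - 34*46 = 3 - 1564 = -1561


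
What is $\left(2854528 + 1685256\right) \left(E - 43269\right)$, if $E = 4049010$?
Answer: $18185198899944$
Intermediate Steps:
$\left(2854528 + 1685256\right) \left(E - 43269\right) = \left(2854528 + 1685256\right) \left(4049010 - 43269\right) = 4539784 \cdot 4005741 = 18185198899944$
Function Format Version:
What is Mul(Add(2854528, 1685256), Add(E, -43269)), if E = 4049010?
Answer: 18185198899944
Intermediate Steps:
Mul(Add(2854528, 1685256), Add(E, -43269)) = Mul(Add(2854528, 1685256), Add(4049010, -43269)) = Mul(4539784, 4005741) = 18185198899944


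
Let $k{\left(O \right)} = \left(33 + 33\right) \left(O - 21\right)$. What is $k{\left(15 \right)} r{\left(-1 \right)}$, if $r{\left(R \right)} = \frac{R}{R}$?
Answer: $-396$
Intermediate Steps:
$r{\left(R \right)} = 1$
$k{\left(O \right)} = -1386 + 66 O$ ($k{\left(O \right)} = 66 \left(-21 + O\right) = -1386 + 66 O$)
$k{\left(15 \right)} r{\left(-1 \right)} = \left(-1386 + 66 \cdot 15\right) 1 = \left(-1386 + 990\right) 1 = \left(-396\right) 1 = -396$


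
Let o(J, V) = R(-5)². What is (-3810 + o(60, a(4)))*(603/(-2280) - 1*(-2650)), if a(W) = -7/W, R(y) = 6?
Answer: -3800038713/380 ≈ -1.0000e+7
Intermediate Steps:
o(J, V) = 36 (o(J, V) = 6² = 36)
(-3810 + o(60, a(4)))*(603/(-2280) - 1*(-2650)) = (-3810 + 36)*(603/(-2280) - 1*(-2650)) = -3774*(603*(-1/2280) + 2650) = -3774*(-201/760 + 2650) = -3774*2013799/760 = -3800038713/380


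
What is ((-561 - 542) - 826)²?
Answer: 3721041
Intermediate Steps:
((-561 - 542) - 826)² = (-1103 - 826)² = (-1929)² = 3721041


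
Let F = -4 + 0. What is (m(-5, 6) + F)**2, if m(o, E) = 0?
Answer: 16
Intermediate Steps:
F = -4
(m(-5, 6) + F)**2 = (0 - 4)**2 = (-4)**2 = 16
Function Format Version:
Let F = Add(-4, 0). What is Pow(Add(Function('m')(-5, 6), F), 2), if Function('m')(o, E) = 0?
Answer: 16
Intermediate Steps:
F = -4
Pow(Add(Function('m')(-5, 6), F), 2) = Pow(Add(0, -4), 2) = Pow(-4, 2) = 16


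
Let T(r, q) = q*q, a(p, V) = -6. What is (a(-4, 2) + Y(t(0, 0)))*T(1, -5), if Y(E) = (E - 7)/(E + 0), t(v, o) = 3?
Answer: -550/3 ≈ -183.33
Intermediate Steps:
T(r, q) = q²
Y(E) = (-7 + E)/E
(a(-4, 2) + Y(t(0, 0)))*T(1, -5) = (-6 + (-7 + 3)/3)*(-5)² = (-6 + (⅓)*(-4))*25 = (-6 - 4/3)*25 = -22/3*25 = -550/3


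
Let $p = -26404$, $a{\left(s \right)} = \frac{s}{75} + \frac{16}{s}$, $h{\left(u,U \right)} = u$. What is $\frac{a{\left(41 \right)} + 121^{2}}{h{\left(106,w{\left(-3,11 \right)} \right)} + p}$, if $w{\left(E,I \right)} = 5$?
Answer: $- \frac{22511978}{40433175} \approx -0.55677$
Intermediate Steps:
$a{\left(s \right)} = \frac{16}{s} + \frac{s}{75}$ ($a{\left(s \right)} = s \frac{1}{75} + \frac{16}{s} = \frac{s}{75} + \frac{16}{s} = \frac{16}{s} + \frac{s}{75}$)
$\frac{a{\left(41 \right)} + 121^{2}}{h{\left(106,w{\left(-3,11 \right)} \right)} + p} = \frac{\left(\frac{16}{41} + \frac{1}{75} \cdot 41\right) + 121^{2}}{106 - 26404} = \frac{\left(16 \cdot \frac{1}{41} + \frac{41}{75}\right) + 14641}{-26298} = \left(\left(\frac{16}{41} + \frac{41}{75}\right) + 14641\right) \left(- \frac{1}{26298}\right) = \left(\frac{2881}{3075} + 14641\right) \left(- \frac{1}{26298}\right) = \frac{45023956}{3075} \left(- \frac{1}{26298}\right) = - \frac{22511978}{40433175}$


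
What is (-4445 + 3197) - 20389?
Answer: -21637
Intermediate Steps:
(-4445 + 3197) - 20389 = -1248 - 20389 = -21637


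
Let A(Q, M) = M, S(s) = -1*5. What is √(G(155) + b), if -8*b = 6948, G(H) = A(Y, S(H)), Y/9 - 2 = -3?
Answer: I*√3494/2 ≈ 29.555*I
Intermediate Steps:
S(s) = -5
Y = -9 (Y = 18 + 9*(-3) = 18 - 27 = -9)
G(H) = -5
b = -1737/2 (b = -⅛*6948 = -1737/2 ≈ -868.50)
√(G(155) + b) = √(-5 - 1737/2) = √(-1747/2) = I*√3494/2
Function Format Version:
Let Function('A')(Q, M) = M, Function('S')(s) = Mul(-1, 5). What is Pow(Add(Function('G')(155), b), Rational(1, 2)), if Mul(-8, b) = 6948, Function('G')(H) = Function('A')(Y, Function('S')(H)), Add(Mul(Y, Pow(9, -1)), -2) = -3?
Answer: Mul(Rational(1, 2), I, Pow(3494, Rational(1, 2))) ≈ Mul(29.555, I)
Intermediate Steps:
Function('S')(s) = -5
Y = -9 (Y = Add(18, Mul(9, -3)) = Add(18, -27) = -9)
Function('G')(H) = -5
b = Rational(-1737, 2) (b = Mul(Rational(-1, 8), 6948) = Rational(-1737, 2) ≈ -868.50)
Pow(Add(Function('G')(155), b), Rational(1, 2)) = Pow(Add(-5, Rational(-1737, 2)), Rational(1, 2)) = Pow(Rational(-1747, 2), Rational(1, 2)) = Mul(Rational(1, 2), I, Pow(3494, Rational(1, 2)))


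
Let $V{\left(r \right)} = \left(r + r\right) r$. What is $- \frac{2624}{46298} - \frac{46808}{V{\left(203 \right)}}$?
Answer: $- \frac{85120772}{136278163} \approx -0.62461$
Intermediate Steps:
$V{\left(r \right)} = 2 r^{2}$ ($V{\left(r \right)} = 2 r r = 2 r^{2}$)
$- \frac{2624}{46298} - \frac{46808}{V{\left(203 \right)}} = - \frac{2624}{46298} - \frac{46808}{2 \cdot 203^{2}} = \left(-2624\right) \frac{1}{46298} - \frac{46808}{2 \cdot 41209} = - \frac{1312}{23149} - \frac{46808}{82418} = - \frac{1312}{23149} - \frac{23404}{41209} = - \frac{85120772}{136278163}$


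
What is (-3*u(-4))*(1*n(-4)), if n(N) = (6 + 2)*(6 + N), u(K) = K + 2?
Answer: 96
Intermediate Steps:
u(K) = 2 + K
n(N) = 48 + 8*N (n(N) = 8*(6 + N) = 48 + 8*N)
(-3*u(-4))*(1*n(-4)) = (-3*(2 - 4))*(1*(48 + 8*(-4))) = (-3*(-2))*(1*(48 - 32)) = 6*(1*16) = 6*16 = 96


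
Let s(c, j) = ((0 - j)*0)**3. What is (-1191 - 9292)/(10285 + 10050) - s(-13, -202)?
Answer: -10483/20335 ≈ -0.51552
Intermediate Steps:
s(c, j) = 0 (s(c, j) = (-j*0)**3 = 0**3 = 0)
(-1191 - 9292)/(10285 + 10050) - s(-13, -202) = (-1191 - 9292)/(10285 + 10050) - 1*0 = -10483/20335 + 0 = -10483/20335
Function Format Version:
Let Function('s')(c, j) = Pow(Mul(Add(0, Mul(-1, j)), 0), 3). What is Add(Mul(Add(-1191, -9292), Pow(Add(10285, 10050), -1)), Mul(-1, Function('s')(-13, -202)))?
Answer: Rational(-10483, 20335) ≈ -0.51552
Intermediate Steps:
Function('s')(c, j) = 0 (Function('s')(c, j) = Pow(Mul(Mul(-1, j), 0), 3) = Pow(0, 3) = 0)
Add(Mul(Add(-1191, -9292), Pow(Add(10285, 10050), -1)), Mul(-1, Function('s')(-13, -202))) = Add(Mul(Add(-1191, -9292), Pow(Add(10285, 10050), -1)), Mul(-1, 0)) = Add(Mul(-10483, Pow(20335, -1)), 0) = Add(Mul(-10483, Rational(1, 20335)), 0) = Add(Rational(-10483, 20335), 0) = Rational(-10483, 20335)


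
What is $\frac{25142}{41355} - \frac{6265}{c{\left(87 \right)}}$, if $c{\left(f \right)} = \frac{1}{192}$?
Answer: $- \frac{49745077258}{41355} \approx -1.2029 \cdot 10^{6}$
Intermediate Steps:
$c{\left(f \right)} = \frac{1}{192}$
$\frac{25142}{41355} - \frac{6265}{c{\left(87 \right)}} = \frac{25142}{41355} - 6265 \frac{1}{\frac{1}{192}} = 25142 \cdot \frac{1}{41355} - 1202880 = \frac{25142}{41355} - 1202880 = - \frac{49745077258}{41355}$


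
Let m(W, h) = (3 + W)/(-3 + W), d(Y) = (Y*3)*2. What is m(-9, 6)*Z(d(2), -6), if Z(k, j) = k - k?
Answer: 0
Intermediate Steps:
d(Y) = 6*Y (d(Y) = (3*Y)*2 = 6*Y)
Z(k, j) = 0
m(W, h) = (3 + W)/(-3 + W)
m(-9, 6)*Z(d(2), -6) = ((3 - 9)/(-3 - 9))*0 = (-6/(-12))*0 = -1/12*(-6)*0 = (½)*0 = 0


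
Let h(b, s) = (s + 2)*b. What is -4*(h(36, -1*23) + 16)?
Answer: 2960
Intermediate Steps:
h(b, s) = b*(2 + s) (h(b, s) = (2 + s)*b = b*(2 + s))
-4*(h(36, -1*23) + 16) = -4*(36*(2 - 1*23) + 16) = -4*(36*(2 - 23) + 16) = -4*(36*(-21) + 16) = -4*(-756 + 16) = -4*(-740) = 2960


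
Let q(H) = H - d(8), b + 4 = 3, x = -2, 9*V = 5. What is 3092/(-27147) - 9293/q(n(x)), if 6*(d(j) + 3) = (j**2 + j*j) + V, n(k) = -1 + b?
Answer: 13619551358/29943141 ≈ 454.85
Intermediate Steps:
V = 5/9 (V = (1/9)*5 = 5/9 ≈ 0.55556)
b = -1 (b = -4 + 3 = -1)
n(k) = -2 (n(k) = -1 - 1 = -2)
d(j) = -157/54 + j**2/3 (d(j) = -3 + ((j**2 + j*j) + 5/9)/6 = -3 + ((j**2 + j**2) + 5/9)/6 = -3 + (2*j**2 + 5/9)/6 = -3 + (5/9 + 2*j**2)/6 = -3 + (5/54 + j**2/3) = -157/54 + j**2/3)
q(H) = -995/54 + H (q(H) = H - (-157/54 + (1/3)*8**2) = H - (-157/54 + (1/3)*64) = H - (-157/54 + 64/3) = H - 1*995/54 = H - 995/54 = -995/54 + H)
3092/(-27147) - 9293/q(n(x)) = 3092/(-27147) - 9293/(-995/54 - 2) = 3092*(-1/27147) - 9293/(-1103/54) = -3092/27147 - 9293*(-54/1103) = -3092/27147 + 501822/1103 = 13619551358/29943141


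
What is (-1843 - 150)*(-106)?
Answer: 211258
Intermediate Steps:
(-1843 - 150)*(-106) = -1993*(-106) = 211258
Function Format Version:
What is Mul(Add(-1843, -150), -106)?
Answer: 211258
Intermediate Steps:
Mul(Add(-1843, -150), -106) = Mul(-1993, -106) = 211258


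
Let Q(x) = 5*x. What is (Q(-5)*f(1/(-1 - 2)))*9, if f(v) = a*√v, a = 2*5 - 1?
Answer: -675*I*√3 ≈ -1169.1*I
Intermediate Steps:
a = 9 (a = 10 - 1 = 9)
f(v) = 9*√v
(Q(-5)*f(1/(-1 - 2)))*9 = ((5*(-5))*(9*√(1/(-1 - 2))))*9 = -225*√(1/(-3))*9 = -225*√(-⅓)*9 = -225*I*√3/3*9 = -75*I*√3*9 = -675*I*√3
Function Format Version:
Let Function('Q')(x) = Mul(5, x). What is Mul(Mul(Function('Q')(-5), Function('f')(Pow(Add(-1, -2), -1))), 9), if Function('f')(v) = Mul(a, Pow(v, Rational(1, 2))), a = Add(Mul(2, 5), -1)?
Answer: Mul(-675, I, Pow(3, Rational(1, 2))) ≈ Mul(-1169.1, I)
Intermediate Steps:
a = 9 (a = Add(10, -1) = 9)
Function('f')(v) = Mul(9, Pow(v, Rational(1, 2)))
Mul(Mul(Function('Q')(-5), Function('f')(Pow(Add(-1, -2), -1))), 9) = Mul(Mul(Mul(5, -5), Mul(9, Pow(Pow(Add(-1, -2), -1), Rational(1, 2)))), 9) = Mul(Mul(-25, Mul(9, Pow(Pow(-3, -1), Rational(1, 2)))), 9) = Mul(Mul(-25, Mul(9, Pow(Rational(-1, 3), Rational(1, 2)))), 9) = Mul(Mul(-25, Mul(9, Mul(Rational(1, 3), I, Pow(3, Rational(1, 2))))), 9) = Mul(Mul(-25, Mul(3, I, Pow(3, Rational(1, 2)))), 9) = Mul(Mul(-75, I, Pow(3, Rational(1, 2))), 9) = Mul(-675, I, Pow(3, Rational(1, 2)))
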